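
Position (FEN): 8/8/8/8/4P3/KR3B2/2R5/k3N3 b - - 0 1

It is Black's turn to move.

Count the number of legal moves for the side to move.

0

Black to move; king on a1.
In check: no.
Legal moves: none.
Count: 0.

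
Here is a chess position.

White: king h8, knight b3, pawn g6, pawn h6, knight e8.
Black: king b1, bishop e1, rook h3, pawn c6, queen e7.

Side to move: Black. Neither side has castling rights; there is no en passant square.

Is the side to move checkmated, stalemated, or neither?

Black to move; black king on b1.
In check: no.
Legal moves for Black include: Qf8+, Qxe8+, Qd8, Qh7+, Qg7+, Qf7, Qd7, Qc7, Qb7, Qa7, Qf6+, Qe6, Qd6, Qg5, Qe5+, Qc5, Qh4, Qe4, ... (list truncated; more exist).
Black has legal moves and is not in check → neither.

neither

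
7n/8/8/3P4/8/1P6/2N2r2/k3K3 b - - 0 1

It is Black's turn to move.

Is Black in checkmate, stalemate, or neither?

Black to move; black king on a1.
In check: yes, from the white knight on c2.
King squares — b1: available; a2: available; b2: available.
Legal moves for Black: Kb2, Ka2, Kb1, Rxc2.
Black is in check but has 4 legal moves → neither.

neither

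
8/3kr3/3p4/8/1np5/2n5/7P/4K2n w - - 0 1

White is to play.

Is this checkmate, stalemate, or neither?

White to move; white king on e1.
In check: yes, from the black rook on e7.
Legal moves for White: Kd2, Kf1.
White is in check but has 2 legal moves → neither.

neither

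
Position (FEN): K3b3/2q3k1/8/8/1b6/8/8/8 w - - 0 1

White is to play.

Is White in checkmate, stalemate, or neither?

White to move; white king on a8.
In check: no.
King squares — a7: attacked by Qc7; b7: attacked by Qc7; b8: attacked by Qc7.
Legal moves for White: none.
Not in check and no legal moves → stalemate.

stalemate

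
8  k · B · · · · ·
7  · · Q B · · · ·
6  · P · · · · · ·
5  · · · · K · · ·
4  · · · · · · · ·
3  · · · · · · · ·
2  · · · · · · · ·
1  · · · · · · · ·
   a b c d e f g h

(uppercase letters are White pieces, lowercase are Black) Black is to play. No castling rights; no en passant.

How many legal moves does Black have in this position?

0

Black to move; king on a8.
In check: no.
Legal moves: none.
Count: 0.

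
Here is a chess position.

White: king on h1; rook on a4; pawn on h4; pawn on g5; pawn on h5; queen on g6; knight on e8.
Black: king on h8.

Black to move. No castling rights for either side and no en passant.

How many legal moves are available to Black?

Black to move; king on h8.
In check: no.
Legal moves: none.
Count: 0.

0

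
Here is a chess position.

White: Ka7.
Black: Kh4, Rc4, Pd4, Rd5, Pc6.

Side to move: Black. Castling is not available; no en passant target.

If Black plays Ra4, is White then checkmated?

After Ra4: white king on a7; in check: yes, from the black rook on a4.
White has 3 legal replies: Kb8, Kb7, Kb6.
In check but a legal move exists → not checkmate.

no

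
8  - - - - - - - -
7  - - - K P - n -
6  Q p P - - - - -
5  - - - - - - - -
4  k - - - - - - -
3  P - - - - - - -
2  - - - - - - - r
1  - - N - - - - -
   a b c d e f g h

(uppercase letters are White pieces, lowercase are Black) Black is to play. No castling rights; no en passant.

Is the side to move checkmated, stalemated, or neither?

Black to move; black king on a4.
In check: yes, from the white queen on a6.
King squares — a3: attacked by Qa6; b3: attacked by Nc1; b4: attacked by Pa3; a5: attacked by Qa6; b5: attacked by Qa6.
Legal moves for Black: none.
In check with no legal moves → checkmate.

checkmate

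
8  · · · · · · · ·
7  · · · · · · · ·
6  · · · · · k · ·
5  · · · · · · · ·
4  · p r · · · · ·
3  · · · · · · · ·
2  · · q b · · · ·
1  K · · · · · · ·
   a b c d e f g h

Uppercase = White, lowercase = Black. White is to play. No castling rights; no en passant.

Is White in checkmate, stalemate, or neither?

White to move; white king on a1.
In check: no.
King squares — b1: attacked by Qc2; a2: attacked by Qc2; b2: attacked by Qc2.
Legal moves for White: none.
Not in check and no legal moves → stalemate.

stalemate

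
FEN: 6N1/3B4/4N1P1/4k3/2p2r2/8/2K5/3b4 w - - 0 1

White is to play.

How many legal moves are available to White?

White to move; king on c2.
In check: yes, from the black bishop on d1.
Legal moves: Kc3, Kd2, Kb2, Kxd1, Kc1, Kb1.
Count: 6.

6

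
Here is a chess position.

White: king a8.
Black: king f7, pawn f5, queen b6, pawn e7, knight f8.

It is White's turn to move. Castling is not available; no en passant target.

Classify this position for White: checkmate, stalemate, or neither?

White to move; white king on a8.
In check: no.
King squares — a7: attacked by Qb6; b7: attacked by Qb6; b8: attacked by Qb6.
Legal moves for White: none.
Not in check and no legal moves → stalemate.

stalemate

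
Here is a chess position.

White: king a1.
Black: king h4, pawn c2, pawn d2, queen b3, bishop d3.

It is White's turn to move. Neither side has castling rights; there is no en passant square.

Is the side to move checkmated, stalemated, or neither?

White to move; white king on a1.
In check: no.
King squares — b1: attacked by Pc2; a2: attacked by Qb3; b2: attacked by Qb3.
Legal moves for White: none.
Not in check and no legal moves → stalemate.

stalemate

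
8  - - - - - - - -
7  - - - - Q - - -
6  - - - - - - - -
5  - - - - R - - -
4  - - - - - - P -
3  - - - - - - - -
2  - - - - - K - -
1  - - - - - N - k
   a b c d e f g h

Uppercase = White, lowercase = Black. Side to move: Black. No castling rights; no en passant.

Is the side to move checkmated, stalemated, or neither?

Black to move; black king on h1.
In check: no.
King squares — g1: attacked by Kf2; g2: attacked by Kf2; h2: attacked by Nf1.
Legal moves for Black: none.
Not in check and no legal moves → stalemate.

stalemate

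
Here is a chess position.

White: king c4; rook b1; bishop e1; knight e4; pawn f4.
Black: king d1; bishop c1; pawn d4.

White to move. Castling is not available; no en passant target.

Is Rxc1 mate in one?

no

After Rxc1: black king on d1; in check: yes, from the white rook on c1.
Black has 2 legal replies: Ke2, Kxc1.
In check but a legal move exists → not checkmate.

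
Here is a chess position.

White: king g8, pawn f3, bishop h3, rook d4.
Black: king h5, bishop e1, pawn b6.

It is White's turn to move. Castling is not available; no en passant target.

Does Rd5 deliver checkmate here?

After Rd5: black king on h5; in check: yes, from the white rook on d5.
Black has 3 legal replies: Kh6, Kg6, Kh4.
In check but a legal move exists → not checkmate.

no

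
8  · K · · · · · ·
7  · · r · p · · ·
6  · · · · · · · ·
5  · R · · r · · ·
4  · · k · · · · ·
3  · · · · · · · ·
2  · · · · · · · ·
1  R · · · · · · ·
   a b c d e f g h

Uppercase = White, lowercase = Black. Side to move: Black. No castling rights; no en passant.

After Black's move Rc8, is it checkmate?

no

After Rc8: white king on b8; in check: yes, from the black rook on c8.
White has 3 legal replies: Kxc8, Kb7, Ka7.
In check but a legal move exists → not checkmate.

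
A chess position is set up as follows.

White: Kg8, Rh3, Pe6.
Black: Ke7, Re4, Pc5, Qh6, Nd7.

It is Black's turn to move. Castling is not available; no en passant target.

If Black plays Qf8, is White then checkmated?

After Qf8: white king on g8; in check: yes, from the black queen on f8.
White has 1 legal reply: Kh7.
In check but a legal move exists → not checkmate.

no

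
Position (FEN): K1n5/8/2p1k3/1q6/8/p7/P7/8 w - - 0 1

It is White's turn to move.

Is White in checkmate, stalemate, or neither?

White to move; white king on a8.
In check: no.
King squares — a7: attacked by Nc8; b7: attacked by Qb5; b8: attacked by Qb5.
Legal moves for White: none.
Not in check and no legal moves → stalemate.

stalemate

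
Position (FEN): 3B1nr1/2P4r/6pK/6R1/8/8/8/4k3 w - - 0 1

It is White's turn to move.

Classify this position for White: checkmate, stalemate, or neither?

checkmate

White to move; white king on h6.
In check: yes, from the black rook on h7.
King squares — g5: own rook; h5: attacked by Pg6; g6: attacked by Nf8; g7: attacked by Rh7; h7: attacked by Nf8.
Legal moves for White: none.
In check with no legal moves → checkmate.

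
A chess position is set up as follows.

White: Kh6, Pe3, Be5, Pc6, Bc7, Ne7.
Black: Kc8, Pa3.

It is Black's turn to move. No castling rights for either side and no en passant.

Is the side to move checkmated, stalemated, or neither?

checkmate

Black to move; black king on c8.
In check: yes, from the white knight on e7.
King squares — b7: attacked by Pc6; c7: attacked by Be5; d7: attacked by Pc6; b8: attacked by Bc7; d8: attacked by Bc7.
Legal moves for Black: none.
In check with no legal moves → checkmate.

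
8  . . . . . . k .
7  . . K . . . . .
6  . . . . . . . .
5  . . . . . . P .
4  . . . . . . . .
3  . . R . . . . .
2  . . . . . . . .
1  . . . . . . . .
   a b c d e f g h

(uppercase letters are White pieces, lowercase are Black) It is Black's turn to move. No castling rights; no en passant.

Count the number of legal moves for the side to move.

Black to move; king on g8.
In check: no.
Legal moves: Kh8, Kf8, Kh7, Kg7, Kf7.
Count: 5.

5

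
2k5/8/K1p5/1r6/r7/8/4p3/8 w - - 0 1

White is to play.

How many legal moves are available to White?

White to move; king on a6.
In check: yes, from the black rook on a4.
Legal moves: none.
Count: 0.

0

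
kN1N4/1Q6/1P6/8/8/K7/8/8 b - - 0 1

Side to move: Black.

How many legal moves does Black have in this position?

Black to move; king on a8.
In check: yes, from the white queen on b7.
Legal moves: none.
Count: 0.

0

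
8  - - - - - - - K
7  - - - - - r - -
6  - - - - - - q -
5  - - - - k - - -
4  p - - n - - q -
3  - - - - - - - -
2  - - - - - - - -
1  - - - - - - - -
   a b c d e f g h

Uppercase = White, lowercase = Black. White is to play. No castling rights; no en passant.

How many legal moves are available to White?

0

White to move; king on h8.
In check: no.
Legal moves: none.
Count: 0.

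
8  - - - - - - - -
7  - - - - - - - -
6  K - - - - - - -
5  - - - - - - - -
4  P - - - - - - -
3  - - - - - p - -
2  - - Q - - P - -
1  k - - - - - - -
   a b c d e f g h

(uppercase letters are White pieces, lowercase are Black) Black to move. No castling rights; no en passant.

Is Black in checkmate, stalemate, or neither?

Black to move; black king on a1.
In check: no.
King squares — b1: attacked by Qc2; a2: attacked by Qc2; b2: attacked by Qc2.
Legal moves for Black: none.
Not in check and no legal moves → stalemate.

stalemate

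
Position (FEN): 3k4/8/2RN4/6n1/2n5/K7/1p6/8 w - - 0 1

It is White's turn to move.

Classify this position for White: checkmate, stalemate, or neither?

neither

White to move; white king on a3.
In check: yes, from the black knight on c4.
King squares — a2: available; b2: attacked by Nc4; b3: available; a4: available; b4: available.
Legal moves for White: Kb4, Ka4, Kb3, Ka2, Nxc4, Rxc4.
White is in check but has 6 legal moves → neither.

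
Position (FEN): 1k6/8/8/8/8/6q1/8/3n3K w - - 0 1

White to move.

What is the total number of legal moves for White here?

White to move; king on h1.
In check: no.
Legal moves: none.
Count: 0.

0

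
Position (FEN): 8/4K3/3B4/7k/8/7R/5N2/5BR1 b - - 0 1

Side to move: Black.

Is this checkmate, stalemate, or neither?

Black to move; black king on h5.
In check: yes, from the white rook on h3.
King squares — g4: attacked by Rg1; h4: attacked by Rh3; g5: attacked by Rg1; g6: attacked by Rg1; h6: attacked by Rh3.
Legal moves for Black: none.
In check with no legal moves → checkmate.

checkmate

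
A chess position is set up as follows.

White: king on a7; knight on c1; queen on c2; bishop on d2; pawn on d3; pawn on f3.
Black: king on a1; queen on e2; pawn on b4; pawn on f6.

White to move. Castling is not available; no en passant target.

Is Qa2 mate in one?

yes

After Qa2: black king on a1; in check: yes, from the white queen on a2.
King squares — b1: attacked by Qa2; a2: attacked by Nc1; b2: attacked by Qa2.
Black has no legal moves → checkmate.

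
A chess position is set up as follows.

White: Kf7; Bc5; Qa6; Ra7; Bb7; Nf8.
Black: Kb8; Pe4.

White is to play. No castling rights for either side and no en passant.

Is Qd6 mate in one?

After Qd6: black king on b8; in check: yes, from the white queen on d6.
King squares — a7: attacked by Bc5; b7: attacked by Ra7; c7: attacked by Qd6; a8: attacked by Ra7; c8: attacked by Bb7.
Black has no legal moves → checkmate.

yes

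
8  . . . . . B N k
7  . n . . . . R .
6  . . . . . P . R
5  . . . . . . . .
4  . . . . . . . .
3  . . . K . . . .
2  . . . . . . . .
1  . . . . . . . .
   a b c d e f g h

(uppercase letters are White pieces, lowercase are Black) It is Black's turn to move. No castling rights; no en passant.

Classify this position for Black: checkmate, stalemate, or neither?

Black to move; black king on h8.
In check: yes, from the white rook on h6.
King squares — g7: attacked by Pf6; h7: attacked by Rh6; g8: attacked by Rg7.
Legal moves for Black: none.
In check with no legal moves → checkmate.

checkmate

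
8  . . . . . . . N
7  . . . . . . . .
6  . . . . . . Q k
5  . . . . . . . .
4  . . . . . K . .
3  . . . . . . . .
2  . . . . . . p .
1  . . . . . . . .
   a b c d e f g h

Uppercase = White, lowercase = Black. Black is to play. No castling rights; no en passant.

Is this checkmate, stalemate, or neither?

Black to move; black king on h6.
In check: yes, from the white queen on g6.
King squares — g5: attacked by Kf4; h5: attacked by Qg6; g6: attacked by Nh8; g7: attacked by Qg6; h7: attacked by Qg6.
Legal moves for Black: none.
In check with no legal moves → checkmate.

checkmate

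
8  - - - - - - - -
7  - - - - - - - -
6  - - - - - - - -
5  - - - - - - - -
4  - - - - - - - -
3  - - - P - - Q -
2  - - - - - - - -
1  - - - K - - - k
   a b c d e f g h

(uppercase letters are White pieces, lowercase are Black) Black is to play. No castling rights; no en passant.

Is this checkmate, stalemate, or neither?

stalemate

Black to move; black king on h1.
In check: no.
King squares — g1: attacked by Qg3; g2: attacked by Qg3; h2: attacked by Qg3.
Legal moves for Black: none.
Not in check and no legal moves → stalemate.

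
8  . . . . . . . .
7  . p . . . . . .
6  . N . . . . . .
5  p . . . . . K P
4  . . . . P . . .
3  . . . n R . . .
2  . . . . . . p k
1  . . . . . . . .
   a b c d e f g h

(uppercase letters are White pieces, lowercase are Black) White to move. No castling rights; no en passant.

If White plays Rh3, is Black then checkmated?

no

After Rh3: black king on h2; in check: yes, from the white rook on h3.
Black has 2 legal replies: Kxh3, Kg1.
In check but a legal move exists → not checkmate.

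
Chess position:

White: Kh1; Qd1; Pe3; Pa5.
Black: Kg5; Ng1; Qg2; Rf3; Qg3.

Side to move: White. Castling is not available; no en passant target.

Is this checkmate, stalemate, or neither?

White to move; white king on h1.
In check: yes, from the black queen on g2.
King squares — g1: attacked by Qg2; g2: attacked by Qg3; h2: attacked by Qg2.
Legal moves for White: none.
In check with no legal moves → checkmate.

checkmate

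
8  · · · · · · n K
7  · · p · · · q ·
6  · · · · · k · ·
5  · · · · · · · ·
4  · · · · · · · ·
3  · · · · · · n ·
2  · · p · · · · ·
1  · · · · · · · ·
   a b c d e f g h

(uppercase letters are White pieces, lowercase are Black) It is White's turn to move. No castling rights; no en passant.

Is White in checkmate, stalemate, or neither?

White to move; white king on h8.
In check: yes, from the black queen on g7.
King squares — g7: attacked by Kf6; h7: attacked by Qg7; g8: attacked by Qg7.
Legal moves for White: none.
In check with no legal moves → checkmate.

checkmate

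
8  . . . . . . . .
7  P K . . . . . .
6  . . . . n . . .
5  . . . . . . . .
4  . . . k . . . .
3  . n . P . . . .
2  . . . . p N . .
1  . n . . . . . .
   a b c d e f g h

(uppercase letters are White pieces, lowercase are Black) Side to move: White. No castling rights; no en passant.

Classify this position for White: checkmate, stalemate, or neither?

neither

White to move; white king on b7.
In check: no.
Legal moves for White: Kc8, Kb8, Ka8, Kc6, Kb6, Ka6, Ng4, Ne4, Nh3, Nh1, Nd1, a8=Q, a8=R, a8=B, a8=N.
White has 15 legal moves and is not in check → neither.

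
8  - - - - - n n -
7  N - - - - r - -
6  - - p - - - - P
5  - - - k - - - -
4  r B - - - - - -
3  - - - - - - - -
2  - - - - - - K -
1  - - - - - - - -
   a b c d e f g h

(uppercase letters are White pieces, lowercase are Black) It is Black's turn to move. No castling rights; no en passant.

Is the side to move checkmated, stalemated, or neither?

neither

Black to move; black king on d5.
In check: no.
Legal moves for Black include: Ne7, Nxh6, Nf6, Nh7, Nd7, Ng6, Ne6, Rh7, Rg7+, Re7, Rd7, Rc7, Rb7, Rfxa7, Rf6, Rf5, Rf4, Rf3, ... (list truncated; more exist).
Black has legal moves and is not in check → neither.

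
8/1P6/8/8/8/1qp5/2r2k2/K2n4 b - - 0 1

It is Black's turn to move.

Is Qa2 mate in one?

After Qa2: white king on a1; in check: yes, from the black queen on a2.
King squares — b1: attacked by Qa2; a2: attacked by Rc2; b2: attacked by Nd1.
White has no legal moves → checkmate.

yes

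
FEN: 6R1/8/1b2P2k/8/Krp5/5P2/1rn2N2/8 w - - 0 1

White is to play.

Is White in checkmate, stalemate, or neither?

checkmate

White to move; white king on a4.
In check: yes, from the black rook on b4.
King squares — a3: attacked by Nc2; b3: attacked by Rb2; b4: attacked by Rb2; a5: attacked by Bb6; b5: attacked by Rb4.
Legal moves for White: none.
In check with no legal moves → checkmate.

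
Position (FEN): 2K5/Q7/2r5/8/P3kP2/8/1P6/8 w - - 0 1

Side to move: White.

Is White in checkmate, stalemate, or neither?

neither

White to move; white king on c8.
In check: yes, from the black rook on c6.
Legal moves for White: Kd8, Kb8, Kd7, Kb7, Qc7.
White is in check but has 5 legal moves → neither.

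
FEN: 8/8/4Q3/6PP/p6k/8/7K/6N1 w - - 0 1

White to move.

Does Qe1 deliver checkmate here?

After Qe1: black king on h4; in check: yes, from the white queen on e1.
Black has 3 legal replies: Kxh5, Kxg5, Kg4.
In check but a legal move exists → not checkmate.

no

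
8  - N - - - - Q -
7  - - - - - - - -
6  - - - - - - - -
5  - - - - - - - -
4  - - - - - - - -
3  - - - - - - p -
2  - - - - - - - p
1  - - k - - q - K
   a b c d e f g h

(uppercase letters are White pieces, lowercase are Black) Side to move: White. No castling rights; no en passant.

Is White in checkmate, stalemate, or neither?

checkmate

White to move; white king on h1.
In check: yes, from the black queen on f1.
King squares — g1: attacked by Qf1; g2: attacked by Qf1; h2: attacked by Pg3.
Legal moves for White: none.
In check with no legal moves → checkmate.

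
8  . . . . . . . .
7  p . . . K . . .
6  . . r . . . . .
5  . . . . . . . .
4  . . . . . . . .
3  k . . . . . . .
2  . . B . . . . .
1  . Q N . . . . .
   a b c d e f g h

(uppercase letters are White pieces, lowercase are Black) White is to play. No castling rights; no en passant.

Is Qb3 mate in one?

After Qb3: black king on a3; in check: yes, from the white queen on b3.
King squares — a2: attacked by Nc1; b2: attacked by Qb3; b3: attacked by Nc1; a4: attacked by Qb3; b4: attacked by Qb3.
Black has no legal moves → checkmate.

yes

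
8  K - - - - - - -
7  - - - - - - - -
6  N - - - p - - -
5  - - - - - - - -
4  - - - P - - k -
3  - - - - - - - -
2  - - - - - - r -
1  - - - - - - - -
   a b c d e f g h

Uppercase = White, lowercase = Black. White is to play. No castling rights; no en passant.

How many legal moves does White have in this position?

White to move; king on a8.
In check: no.
Legal moves: Kb8, Kb7, Ka7, Nb8, Nc7, Nc5, Nb4, d5.
Count: 8.

8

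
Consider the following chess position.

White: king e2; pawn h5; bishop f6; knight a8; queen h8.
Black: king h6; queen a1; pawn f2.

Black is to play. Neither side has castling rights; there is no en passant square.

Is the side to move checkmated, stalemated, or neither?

Black to move; black king on h6.
In check: yes, from the white queen on h8.
King squares — g5: attacked by Bf6; h5: attacked by Qh8; g6: attacked by Ph5; g7: attacked by Bf6; h7: attacked by Qh8.
Legal moves for Black: none.
In check with no legal moves → checkmate.

checkmate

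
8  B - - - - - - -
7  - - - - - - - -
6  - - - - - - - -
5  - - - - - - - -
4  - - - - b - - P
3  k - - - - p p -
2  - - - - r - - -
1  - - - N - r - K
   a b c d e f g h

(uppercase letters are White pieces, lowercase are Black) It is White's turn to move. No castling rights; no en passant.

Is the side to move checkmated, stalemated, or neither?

White to move; white king on h1.
In check: yes, from the black rook on f1.
King squares — g1: attacked by Rf1; g2: attacked by Re2; h2: attacked by Re2.
Legal moves for White: none.
In check with no legal moves → checkmate.

checkmate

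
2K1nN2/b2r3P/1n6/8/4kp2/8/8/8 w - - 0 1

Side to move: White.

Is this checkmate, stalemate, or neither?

White to move; white king on c8.
In check: yes, from the black knight on b6.
King squares — b7: attacked by Rd7; c7: attacked by Rd7; d7: attacked by Nb6; b8: attacked by Ba7; d8: attacked by Rd7.
Legal moves for White: none.
In check with no legal moves → checkmate.

checkmate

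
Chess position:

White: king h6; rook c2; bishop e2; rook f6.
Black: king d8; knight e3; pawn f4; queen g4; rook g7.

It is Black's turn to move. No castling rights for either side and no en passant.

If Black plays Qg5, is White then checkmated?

yes

After Qg5: white king on h6; in check: yes, from the black queen on g5.
King squares — g5: attacked by Rg7; h5: attacked by Qg5; g6: attacked by Qg5; g7: attacked by Qg5; h7: attacked by Rg7.
White has no legal moves → checkmate.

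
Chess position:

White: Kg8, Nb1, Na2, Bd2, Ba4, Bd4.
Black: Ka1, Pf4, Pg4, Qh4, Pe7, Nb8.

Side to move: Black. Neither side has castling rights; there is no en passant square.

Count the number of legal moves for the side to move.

2

Black to move; king on a1.
In check: yes, from the white bishop on d4.
Legal moves: Kxa2, Kxb1.
Count: 2.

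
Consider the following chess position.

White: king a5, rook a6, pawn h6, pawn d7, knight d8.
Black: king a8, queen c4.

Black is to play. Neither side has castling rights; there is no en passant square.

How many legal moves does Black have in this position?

Black to move; king on a8.
In check: yes, from the white rook on a6.
Legal moves: Kb8, Qxa6+.
Count: 2.

2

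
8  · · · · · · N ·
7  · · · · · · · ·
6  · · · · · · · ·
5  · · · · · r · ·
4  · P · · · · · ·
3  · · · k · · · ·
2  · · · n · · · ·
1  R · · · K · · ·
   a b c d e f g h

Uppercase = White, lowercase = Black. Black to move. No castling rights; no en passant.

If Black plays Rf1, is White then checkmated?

yes

After Rf1: white king on e1; in check: yes, from the black rook on f1.
King squares — d1: attacked by Rf1; f1: attacked by Nd2; d2: attacked by Kd3; e2: attacked by Kd3; f2: attacked by Rf1.
White has no legal moves → checkmate.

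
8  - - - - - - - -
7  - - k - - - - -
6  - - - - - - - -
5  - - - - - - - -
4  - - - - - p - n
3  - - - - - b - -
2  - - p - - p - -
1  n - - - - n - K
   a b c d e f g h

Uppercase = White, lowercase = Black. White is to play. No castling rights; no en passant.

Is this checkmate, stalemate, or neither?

checkmate

White to move; white king on h1.
In check: yes, from the black bishop on f3.
King squares — g1: attacked by Pf2; g2: attacked by Bf3; h2: attacked by Nf1.
Legal moves for White: none.
In check with no legal moves → checkmate.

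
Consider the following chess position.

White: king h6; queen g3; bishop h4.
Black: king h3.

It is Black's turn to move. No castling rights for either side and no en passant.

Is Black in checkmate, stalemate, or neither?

Black to move; black king on h3.
In check: yes, from the white queen on g3.
King squares — g2: attacked by Qg3; h2: attacked by Qg3; g3: attacked by Bh4; g4: attacked by Qg3; h4: attacked by Qg3.
Legal moves for Black: none.
In check with no legal moves → checkmate.

checkmate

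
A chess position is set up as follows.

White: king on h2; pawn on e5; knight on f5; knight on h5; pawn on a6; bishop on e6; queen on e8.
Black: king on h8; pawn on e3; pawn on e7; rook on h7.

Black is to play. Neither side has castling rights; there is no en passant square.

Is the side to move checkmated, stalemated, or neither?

checkmate

Black to move; black king on h8.
In check: yes, from the white queen on e8.
King squares — g7: attacked by Nf5; h7: own rook; g8: attacked by Be6.
Legal moves for Black: none.
In check with no legal moves → checkmate.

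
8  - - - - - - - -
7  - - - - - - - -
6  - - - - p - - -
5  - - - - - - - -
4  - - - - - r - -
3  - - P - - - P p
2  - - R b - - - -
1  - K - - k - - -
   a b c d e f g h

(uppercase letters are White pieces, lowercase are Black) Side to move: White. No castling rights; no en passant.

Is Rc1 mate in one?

no

After Rc1: black king on e1; in check: yes, from the white rook on c1.
Black has 3 legal replies: Kf2, Ke2, Bxc1.
In check but a legal move exists → not checkmate.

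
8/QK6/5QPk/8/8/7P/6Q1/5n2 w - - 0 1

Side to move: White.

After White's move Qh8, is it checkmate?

yes

After Qh8: black king on h6; in check: yes, from the white queen on h8.
King squares — g5: attacked by Qg2; h5: attacked by Qh8; g6: attacked by Qg2; g7: attacked by Qh8; h7: attacked by Pg6.
Black has no legal moves → checkmate.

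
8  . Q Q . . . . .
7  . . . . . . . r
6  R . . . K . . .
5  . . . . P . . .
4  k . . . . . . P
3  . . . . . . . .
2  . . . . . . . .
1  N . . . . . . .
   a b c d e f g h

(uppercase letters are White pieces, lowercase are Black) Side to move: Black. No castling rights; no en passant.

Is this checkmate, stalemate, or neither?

checkmate

Black to move; black king on a4.
In check: yes, from the white rook on a6.
King squares — a3: attacked by Ra6; b3: attacked by Na1; b4: attacked by Qb8; a5: attacked by Ra6; b5: attacked by Qb8.
Legal moves for Black: none.
In check with no legal moves → checkmate.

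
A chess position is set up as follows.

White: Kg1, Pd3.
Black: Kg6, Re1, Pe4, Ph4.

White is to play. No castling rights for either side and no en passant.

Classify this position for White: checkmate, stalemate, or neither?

neither

White to move; white king on g1.
In check: yes, from the black rook on e1.
Legal moves for White: Kh2, Kg2, Kf2.
White is in check but has 3 legal moves → neither.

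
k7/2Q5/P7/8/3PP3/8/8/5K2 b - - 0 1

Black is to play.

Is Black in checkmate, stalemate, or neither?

stalemate

Black to move; black king on a8.
In check: no.
King squares — a7: attacked by Qc7; b7: attacked by Pa6; b8: attacked by Qc7.
Legal moves for Black: none.
Not in check and no legal moves → stalemate.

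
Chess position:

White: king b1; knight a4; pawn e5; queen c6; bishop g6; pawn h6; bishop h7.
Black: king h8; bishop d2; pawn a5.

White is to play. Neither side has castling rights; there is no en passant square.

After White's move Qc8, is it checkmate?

After Qc8: black king on h8; in check: yes, from the white queen on c8.
King squares — g7: attacked by Ph6; h7: attacked by Bg6; g8: attacked by Bh7.
Black has no legal moves → checkmate.

yes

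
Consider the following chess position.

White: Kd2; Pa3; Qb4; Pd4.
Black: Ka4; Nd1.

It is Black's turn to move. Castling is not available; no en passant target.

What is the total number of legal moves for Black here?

0

Black to move; king on a4.
In check: yes, from the white queen on b4.
Legal moves: none.
Count: 0.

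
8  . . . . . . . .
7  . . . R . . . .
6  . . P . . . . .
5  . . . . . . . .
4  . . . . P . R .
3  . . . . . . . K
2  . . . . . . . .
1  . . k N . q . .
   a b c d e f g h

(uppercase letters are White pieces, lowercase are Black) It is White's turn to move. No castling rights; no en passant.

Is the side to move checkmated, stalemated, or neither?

neither

White to move; white king on h3.
In check: yes, from the black queen on f1.
Legal moves for White: Kh4, Kg3, Kh2, Rg2.
White is in check but has 4 legal moves → neither.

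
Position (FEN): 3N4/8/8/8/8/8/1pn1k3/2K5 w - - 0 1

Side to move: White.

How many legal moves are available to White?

3

White to move; king on c1.
In check: yes, from the black pawn on b2.
Legal moves: Kxc2, Kxb2, Kb1.
Count: 3.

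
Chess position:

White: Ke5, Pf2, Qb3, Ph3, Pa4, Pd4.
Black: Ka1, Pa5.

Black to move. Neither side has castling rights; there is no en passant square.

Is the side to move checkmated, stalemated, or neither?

Black to move; black king on a1.
In check: no.
King squares — b1: attacked by Qb3; a2: attacked by Qb3; b2: attacked by Qb3.
Legal moves for Black: none.
Not in check and no legal moves → stalemate.

stalemate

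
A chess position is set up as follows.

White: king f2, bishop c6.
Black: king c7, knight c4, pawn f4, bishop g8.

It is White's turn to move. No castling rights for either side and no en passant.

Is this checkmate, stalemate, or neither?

White to move; white king on f2.
In check: no.
Legal moves for White: Be8, Ba8, Bd7, Bb7, Bd5, Bb5, Be4, Ba4, Bf3, Bg2, Bh1, Kf3, Kg2, Ke2, Kg1, Kf1, Ke1.
White has 17 legal moves and is not in check → neither.

neither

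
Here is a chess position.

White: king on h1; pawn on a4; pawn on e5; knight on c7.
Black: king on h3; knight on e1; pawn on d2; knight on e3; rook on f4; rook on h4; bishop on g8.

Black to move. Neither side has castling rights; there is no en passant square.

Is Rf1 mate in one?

After Rf1: white king on h1; in check: yes, from the black rook on f1.
King squares — g1: attacked by Rf1; g2: attacked by Ne1; h2: attacked by Kh3.
White has no legal moves → checkmate.

yes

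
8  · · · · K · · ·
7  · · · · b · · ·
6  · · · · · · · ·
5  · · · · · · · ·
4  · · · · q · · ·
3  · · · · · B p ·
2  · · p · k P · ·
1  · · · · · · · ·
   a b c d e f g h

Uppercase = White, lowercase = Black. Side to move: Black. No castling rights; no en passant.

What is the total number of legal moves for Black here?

Black to move; king on e2.
In check: yes, from the white bishop on f3.
Legal moves: Kxf3, Kd3, Kxf2, Kd2, Kf1, Ke1, Qxf3.
Count: 7.

7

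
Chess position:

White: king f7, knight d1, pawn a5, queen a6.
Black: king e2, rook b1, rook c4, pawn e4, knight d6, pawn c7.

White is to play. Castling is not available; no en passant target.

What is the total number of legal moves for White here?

8

White to move; king on f7.
In check: yes, from the black knight on d6.
Legal moves: Kg8, Kf8, Kg7, Ke7, Kg6, Kf6, Ke6, Qxd6.
Count: 8.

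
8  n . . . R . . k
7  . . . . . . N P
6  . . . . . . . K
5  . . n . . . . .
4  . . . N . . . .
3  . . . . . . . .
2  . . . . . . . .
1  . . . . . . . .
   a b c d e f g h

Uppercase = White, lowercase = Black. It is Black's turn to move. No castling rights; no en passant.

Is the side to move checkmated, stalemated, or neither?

Black to move; black king on h8.
In check: yes, from the white rook on e8.
King squares — g7: attacked by Kh6; h7: attacked by Kh6; g8: attacked by Ph7.
Legal moves for Black: none.
In check with no legal moves → checkmate.

checkmate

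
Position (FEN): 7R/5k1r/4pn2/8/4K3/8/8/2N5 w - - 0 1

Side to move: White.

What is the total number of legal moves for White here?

6

White to move; king on e4.
In check: yes, from the black knight on f6.
Legal moves: Ke5, Kf4, Kd4, Kf3, Ke3, Kd3.
Count: 6.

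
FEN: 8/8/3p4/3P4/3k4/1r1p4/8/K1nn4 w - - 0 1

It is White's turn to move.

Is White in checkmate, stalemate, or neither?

White to move; white king on a1.
In check: no.
King squares — b1: attacked by Rb3; a2: attacked by Nc1; b2: attacked by Nd1.
Legal moves for White: none.
Not in check and no legal moves → stalemate.

stalemate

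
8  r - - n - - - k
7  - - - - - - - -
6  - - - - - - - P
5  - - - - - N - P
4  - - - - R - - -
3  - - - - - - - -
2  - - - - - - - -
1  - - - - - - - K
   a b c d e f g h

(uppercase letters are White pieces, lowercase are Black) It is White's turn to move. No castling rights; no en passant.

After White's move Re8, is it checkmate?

no

After Re8: black king on h8; in check: yes, from the white rook on e8.
Black has 1 legal reply: Kh7.
In check but a legal move exists → not checkmate.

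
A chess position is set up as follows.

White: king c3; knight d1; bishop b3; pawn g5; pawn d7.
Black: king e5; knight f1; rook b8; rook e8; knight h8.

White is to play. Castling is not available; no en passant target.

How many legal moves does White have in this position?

24

White to move; king on c3.
In check: no.
Legal moves: Kc4, Kd3, Kc2, Kb2, Bg8, Bf7, Be6, Bd5, Bc4, Ba4, Bc2, Ba2, Ne3, Nf2, Nb2, dxe8=Q+, dxe8=R+, dxe8=B, dxe8=N, d8=Q, d8=R, d8=B, d8=N, g6.
Count: 24.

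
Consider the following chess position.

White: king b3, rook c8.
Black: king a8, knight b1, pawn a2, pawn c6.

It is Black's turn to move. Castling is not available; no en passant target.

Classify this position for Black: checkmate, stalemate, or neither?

neither

Black to move; black king on a8.
In check: yes, from the white rook on c8.
King squares — a7: available; b7: available; b8: attacked by Rc8.
Legal moves for Black: Kb7, Ka7.
Black is in check but has 2 legal moves → neither.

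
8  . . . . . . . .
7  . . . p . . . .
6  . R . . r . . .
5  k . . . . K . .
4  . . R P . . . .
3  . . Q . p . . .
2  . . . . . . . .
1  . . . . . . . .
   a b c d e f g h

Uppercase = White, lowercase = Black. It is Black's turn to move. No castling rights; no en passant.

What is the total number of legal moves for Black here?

Black to move; king on a5.
In check: yes, from the white queen on c3.
Legal moves: Kxb6.
Count: 1.

1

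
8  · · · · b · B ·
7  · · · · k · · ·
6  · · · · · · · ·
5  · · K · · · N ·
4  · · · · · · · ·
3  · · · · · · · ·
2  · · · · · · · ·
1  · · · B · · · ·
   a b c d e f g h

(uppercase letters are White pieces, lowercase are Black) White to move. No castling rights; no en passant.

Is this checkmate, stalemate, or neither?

neither

White to move; white king on c5.
In check: no.
Legal moves for White include: Bh7, Bf7, Be6, Bd5, Bc4, Bgb3, Ba2, Nh7, Nf7, Ne6, Ne4, Nh3, Nf3, Kb6, Kd5, Kd4, Kc4, Kb4, ... (list truncated; more exist).
White has legal moves and is not in check → neither.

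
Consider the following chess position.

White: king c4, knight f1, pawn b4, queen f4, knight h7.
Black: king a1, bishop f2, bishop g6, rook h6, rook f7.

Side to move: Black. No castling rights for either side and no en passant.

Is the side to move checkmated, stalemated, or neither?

neither

Black to move; black king on a1.
In check: no.
Legal moves for Black include: Rf8, Rfxh7, Rg7, Re7, Rd7, Rc7+, Rb7, Ra7, Rf6, Rf5, Rxf4+, Rhxh7, Rh5, Rh4, Rh3, Rh2, Rh1, Bxh7, ... (list truncated; more exist).
Black has legal moves and is not in check → neither.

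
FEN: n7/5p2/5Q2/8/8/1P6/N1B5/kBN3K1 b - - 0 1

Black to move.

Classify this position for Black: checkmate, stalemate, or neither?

checkmate

Black to move; black king on a1.
In check: yes, from the white queen on f6.
King squares — b1: attacked by Bc2; a2: attacked by Bb1; b2: attacked by Qf6.
Legal moves for Black: none.
In check with no legal moves → checkmate.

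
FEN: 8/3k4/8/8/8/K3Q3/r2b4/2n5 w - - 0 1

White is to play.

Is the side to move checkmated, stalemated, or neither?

checkmate

White to move; white king on a3.
In check: yes, from the black rook on a2.
King squares — a2: attacked by Nc1; b2: attacked by Ra2; b3: attacked by Nc1; a4: attacked by Ra2; b4: attacked by Bd2.
Legal moves for White: none.
In check with no legal moves → checkmate.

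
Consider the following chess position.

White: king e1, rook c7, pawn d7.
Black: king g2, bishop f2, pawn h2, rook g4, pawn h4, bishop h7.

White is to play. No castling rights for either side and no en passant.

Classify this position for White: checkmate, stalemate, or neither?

White to move; white king on e1.
In check: yes, from the black bishop on f2.
Legal moves for White: Ke2, Kd2, Kd1.
White is in check but has 3 legal moves → neither.

neither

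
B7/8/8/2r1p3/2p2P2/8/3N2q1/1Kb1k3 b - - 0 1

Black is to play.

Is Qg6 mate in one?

no

After Qg6: white king on b1; in check: yes, from the black queen on g6.
White has 6 legal replies: Ka2, Kxc1, Ka1, Be4, Ne4, f5.
In check but a legal move exists → not checkmate.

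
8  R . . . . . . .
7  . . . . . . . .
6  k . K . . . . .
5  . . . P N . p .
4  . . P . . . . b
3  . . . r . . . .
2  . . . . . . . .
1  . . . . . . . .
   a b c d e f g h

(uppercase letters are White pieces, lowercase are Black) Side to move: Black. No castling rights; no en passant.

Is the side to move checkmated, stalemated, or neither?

checkmate

Black to move; black king on a6.
In check: yes, from the white rook on a8.
King squares — a5: attacked by Ra8; b5: attacked by Pc4; b6: attacked by Kc6; a7: attacked by Ra8; b7: attacked by Kc6.
Legal moves for Black: none.
In check with no legal moves → checkmate.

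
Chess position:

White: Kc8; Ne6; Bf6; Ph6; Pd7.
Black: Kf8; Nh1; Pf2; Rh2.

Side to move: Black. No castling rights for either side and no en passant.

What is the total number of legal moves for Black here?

Black to move; king on f8.
In check: yes, from the white knight on e6.
Legal moves: Kg8, Kf7.
Count: 2.

2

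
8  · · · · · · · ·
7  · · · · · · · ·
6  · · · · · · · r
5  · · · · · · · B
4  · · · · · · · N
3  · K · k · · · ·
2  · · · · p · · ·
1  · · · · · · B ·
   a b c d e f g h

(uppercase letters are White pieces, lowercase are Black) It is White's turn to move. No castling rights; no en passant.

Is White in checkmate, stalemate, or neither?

White to move; white king on b3.
In check: no.
Legal moves for White include: Be8, Bf7, Bg6+, Bg4, Bf3, Bxe2+, Ng6, Nf5, Nf3, Ng2, Kb4, Ka4, Ka3, Kb2, Ka2, Ba7, Bb6, Bc5, ... (list truncated; more exist).
White has legal moves and is not in check → neither.

neither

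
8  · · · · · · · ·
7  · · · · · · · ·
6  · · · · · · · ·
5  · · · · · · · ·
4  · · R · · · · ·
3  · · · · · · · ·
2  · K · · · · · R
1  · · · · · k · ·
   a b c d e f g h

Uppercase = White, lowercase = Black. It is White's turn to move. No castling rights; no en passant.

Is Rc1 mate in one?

yes

After Rc1: black king on f1; in check: yes, from the white rook on c1.
King squares — e1: attacked by Rc1; g1: attacked by Rc1; e2: attacked by Rh2; f2: attacked by Rh2; g2: attacked by Rh2.
Black has no legal moves → checkmate.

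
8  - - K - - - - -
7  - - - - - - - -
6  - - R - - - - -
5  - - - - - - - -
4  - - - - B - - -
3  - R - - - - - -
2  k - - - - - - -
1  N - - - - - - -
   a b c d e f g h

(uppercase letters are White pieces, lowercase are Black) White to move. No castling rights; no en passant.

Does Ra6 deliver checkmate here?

yes

After Ra6: black king on a2; in check: yes, from the white rook on a6.
King squares — a1: attacked by Ra6; b1: attacked by Rb3; b2: attacked by Rb3; a3: attacked by Rb3; b3: attacked by Na1.
Black has no legal moves → checkmate.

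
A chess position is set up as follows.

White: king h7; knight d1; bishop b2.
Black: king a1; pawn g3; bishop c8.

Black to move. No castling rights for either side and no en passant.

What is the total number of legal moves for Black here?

Black to move; king on a1.
In check: yes, from the white bishop on b2.
Legal moves: Ka2, Kb1.
Count: 2.

2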